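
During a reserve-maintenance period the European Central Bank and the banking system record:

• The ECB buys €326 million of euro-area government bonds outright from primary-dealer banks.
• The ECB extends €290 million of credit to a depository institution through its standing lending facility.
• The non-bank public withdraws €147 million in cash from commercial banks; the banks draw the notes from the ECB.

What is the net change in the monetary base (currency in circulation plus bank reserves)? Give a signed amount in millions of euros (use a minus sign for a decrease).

+€616 million

OMO purchase (from banks) €326 million: ECB balance sheet expands → +€326M.
Discount-window loan €290 million: ECB balance sheet expands → +€290M.
Currency withdrawal €147 million: just a shift between currency and reserves — both are base money → 0.
Net: 326 + 290 + 0 = +€616 million.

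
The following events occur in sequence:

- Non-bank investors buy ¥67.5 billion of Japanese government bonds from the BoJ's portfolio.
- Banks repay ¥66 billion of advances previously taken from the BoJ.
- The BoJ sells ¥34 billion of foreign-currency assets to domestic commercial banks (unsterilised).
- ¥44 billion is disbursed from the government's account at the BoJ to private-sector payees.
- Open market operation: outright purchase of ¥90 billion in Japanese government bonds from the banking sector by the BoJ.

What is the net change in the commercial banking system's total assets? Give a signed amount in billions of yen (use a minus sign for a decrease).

-¥89.5 billion

Asset sale (to non-banks) ¥67.5 billion: bank balance sheets shrink → −¥67.5B.
Discount-window repayment ¥66 billion: bank balance sheets shrink → −¥66B.
FX sale ¥34 billion: just an asset swap on bank balance sheets → 0.
Government spending ¥44 billion: bank balance sheets expand → +¥44B.
OMO purchase (from banks) ¥90 billion: just an asset swap on bank balance sheets → 0.
Net: −67.5 − 66 + 0 + 44 + 0 = -¥89.5 billion.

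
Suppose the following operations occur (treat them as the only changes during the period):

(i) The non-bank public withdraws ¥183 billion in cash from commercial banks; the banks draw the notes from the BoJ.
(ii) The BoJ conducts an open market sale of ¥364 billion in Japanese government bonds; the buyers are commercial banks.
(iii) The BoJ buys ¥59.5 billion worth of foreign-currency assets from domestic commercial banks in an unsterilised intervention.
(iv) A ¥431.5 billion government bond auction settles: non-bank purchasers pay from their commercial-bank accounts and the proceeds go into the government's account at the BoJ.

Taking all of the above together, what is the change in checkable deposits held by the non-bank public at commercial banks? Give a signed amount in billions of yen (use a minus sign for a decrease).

Currency withdrawal ¥183 billion: non-bank counterparties' bank balances fall → −¥183B.
OMO sale (to banks) ¥364 billion: the counterparty is a bank, so public deposits are unchanged → 0.
FX purchase ¥59.5 billion: the counterparty is a bank, so public deposits are unchanged → 0.
Government account inflow ¥431.5 billion: non-bank counterparties' bank balances fall → −¥431.5B.
Net: −183 + 0 + 0 − 431.5 = -¥614.5 billion.

-¥614.5 billion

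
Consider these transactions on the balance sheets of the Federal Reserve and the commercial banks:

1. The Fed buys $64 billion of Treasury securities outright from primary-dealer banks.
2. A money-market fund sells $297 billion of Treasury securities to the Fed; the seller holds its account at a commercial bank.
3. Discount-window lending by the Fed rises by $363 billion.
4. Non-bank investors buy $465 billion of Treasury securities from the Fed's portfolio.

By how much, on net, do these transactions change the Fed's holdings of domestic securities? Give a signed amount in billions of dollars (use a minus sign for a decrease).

OMO purchase (from banks) $64 billion: securities added to the Fed's portfolio → +$64B.
Asset purchase (from non-banks) $297 billion: securities added to the Fed's portfolio → +$297B.
Discount-window loan $363 billion: the Fed's securities portfolio is untouched → 0.
Asset sale (to non-banks) $465 billion: securities removed from the Fed's portfolio → −$465B.
Net: 64 + 297 + 0 − 465 = -$104 billion.

-$104 billion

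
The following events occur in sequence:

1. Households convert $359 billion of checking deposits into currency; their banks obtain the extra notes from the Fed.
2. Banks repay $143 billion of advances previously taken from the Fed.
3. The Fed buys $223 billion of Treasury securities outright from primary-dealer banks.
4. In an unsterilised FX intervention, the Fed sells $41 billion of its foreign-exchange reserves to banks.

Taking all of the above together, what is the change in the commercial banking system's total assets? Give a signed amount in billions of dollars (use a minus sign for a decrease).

Fed balance sheet:
  Assets:      Securities +$223B, Loans to banks −$143B, Foreign assets −$41B
  Liabilities: Bank reserves −$320B, Currency in circulation +$359B
Commercial banking system:
  Assets:      Reserves at CB −$320B, Securities −$223B, Foreign assets +$41B
  Liabilities: Checkable deposits −$359B, Borrowings from CB −$143B
Change in total bank assets = -$502 billion.

-$502 billion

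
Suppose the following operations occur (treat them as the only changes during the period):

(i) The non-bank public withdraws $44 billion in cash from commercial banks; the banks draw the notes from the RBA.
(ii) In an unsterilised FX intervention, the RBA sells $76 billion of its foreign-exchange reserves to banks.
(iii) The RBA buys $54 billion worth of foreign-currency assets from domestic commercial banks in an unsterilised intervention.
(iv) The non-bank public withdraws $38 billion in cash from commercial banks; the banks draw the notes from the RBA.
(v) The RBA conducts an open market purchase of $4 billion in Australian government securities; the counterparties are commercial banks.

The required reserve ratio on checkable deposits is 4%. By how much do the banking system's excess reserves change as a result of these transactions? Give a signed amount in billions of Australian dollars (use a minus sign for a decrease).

Currency withdrawal $44 billion: reserves −$44B, deposits −$44B.
FX sale $76 billion: reserves −$76B, deposits 0.
FX purchase $54 billion: reserves +$54B, deposits 0.
Currency withdrawal $38 billion: reserves −$38B, deposits −$38B.
OMO purchase (from banks) $4 billion: reserves +$4B, deposits 0.
Totals: Δreserves = −$100B, Δdeposits = −$82B.
Δrequired reserves = 4% × −$82B = −$3.28B.
Δexcess reserves = Δreserves − Δrequired = −$100B − (−$3.28B) = -$96.72 billion.

-$96.72 billion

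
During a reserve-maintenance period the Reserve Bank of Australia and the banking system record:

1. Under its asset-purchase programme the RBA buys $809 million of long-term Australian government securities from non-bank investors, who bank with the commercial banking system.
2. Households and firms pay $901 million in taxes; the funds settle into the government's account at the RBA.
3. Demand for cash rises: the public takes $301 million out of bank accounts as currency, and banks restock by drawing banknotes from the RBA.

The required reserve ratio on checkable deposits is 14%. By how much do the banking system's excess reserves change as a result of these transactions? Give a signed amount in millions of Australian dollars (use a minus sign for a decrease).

-$337.98 million

Asset purchase (from non-banks) $809 million: reserves +$809M, deposits +$809M.
Government account inflow $901 million: reserves −$901M, deposits −$901M.
Currency withdrawal $301 million: reserves −$301M, deposits −$301M.
Totals: Δreserves = −$393M, Δdeposits = −$393M.
Δrequired reserves = 14% × −$393M = −$55.02M.
Δexcess reserves = Δreserves − Δrequired = −$393M − (−$55.02M) = -$337.98 million.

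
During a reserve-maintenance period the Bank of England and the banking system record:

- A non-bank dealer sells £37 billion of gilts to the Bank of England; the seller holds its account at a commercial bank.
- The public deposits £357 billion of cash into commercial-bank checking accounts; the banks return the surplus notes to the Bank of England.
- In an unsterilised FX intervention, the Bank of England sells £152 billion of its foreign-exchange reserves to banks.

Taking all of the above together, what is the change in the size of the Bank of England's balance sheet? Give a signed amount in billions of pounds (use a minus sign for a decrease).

-£115 billion

Asset purchase (from non-banks) £37 billion: a Bank of England asset is acquired → +£37B.
Currency deposit £357 billion: only the composition of liabilities changes → 0.
FX sale £152 billion: a Bank of England asset is shed → −£152B.
Net: 37 + 0 − 152 = -£115 billion.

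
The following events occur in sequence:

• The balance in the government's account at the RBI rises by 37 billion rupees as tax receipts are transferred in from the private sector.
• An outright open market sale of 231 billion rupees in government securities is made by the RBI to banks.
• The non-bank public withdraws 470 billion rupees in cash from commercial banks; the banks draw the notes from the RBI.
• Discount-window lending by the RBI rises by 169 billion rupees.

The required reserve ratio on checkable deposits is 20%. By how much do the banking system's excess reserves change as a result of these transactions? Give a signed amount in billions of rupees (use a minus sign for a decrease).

-467.6 billion

Government account inflow 37 billion rupees: reserves −37B, deposits −37B.
OMO sale (to banks) 231 billion rupees: reserves −231B, deposits 0.
Currency withdrawal 470 billion rupees: reserves −470B, deposits −470B.
Discount-window loan 169 billion rupees: reserves +169B, deposits 0.
Totals: Δreserves = −569B, Δdeposits = −507B.
Δrequired reserves = 20% × −507B = −101.4B.
Δexcess reserves = Δreserves − Δrequired = −569B − (−101.4B) = -467.6 billion.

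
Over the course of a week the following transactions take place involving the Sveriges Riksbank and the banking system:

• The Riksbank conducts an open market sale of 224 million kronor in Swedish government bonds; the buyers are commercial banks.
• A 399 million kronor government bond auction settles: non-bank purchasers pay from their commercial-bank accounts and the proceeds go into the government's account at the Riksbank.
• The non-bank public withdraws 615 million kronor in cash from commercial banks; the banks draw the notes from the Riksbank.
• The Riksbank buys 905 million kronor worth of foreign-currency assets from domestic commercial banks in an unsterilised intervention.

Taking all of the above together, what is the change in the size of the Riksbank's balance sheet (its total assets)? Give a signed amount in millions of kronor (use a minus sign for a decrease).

Riksbank balance sheet:
  Assets:      Securities −224M, Foreign assets +905M
  Liabilities: Bank reserves −333M, Currency in circulation +615M, Government deposits +399M
Change in total Riksbank assets = +681 million.

+681 million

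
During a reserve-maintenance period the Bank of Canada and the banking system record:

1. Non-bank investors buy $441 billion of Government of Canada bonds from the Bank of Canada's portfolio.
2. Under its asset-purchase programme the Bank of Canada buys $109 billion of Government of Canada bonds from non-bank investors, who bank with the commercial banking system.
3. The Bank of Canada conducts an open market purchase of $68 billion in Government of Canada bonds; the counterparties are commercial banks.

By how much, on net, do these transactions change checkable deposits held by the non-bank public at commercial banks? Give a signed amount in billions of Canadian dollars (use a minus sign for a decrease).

Asset sale (to non-banks) $441 billion: non-bank counterparties' bank balances fall → −$441B.
Asset purchase (from non-banks) $109 billion: non-bank counterparties' bank balances rise → +$109B.
OMO purchase (from banks) $68 billion: the counterparty is a bank, so public deposits are unchanged → 0.
Net: −441 + 109 + 0 = -$332 billion.

-$332 billion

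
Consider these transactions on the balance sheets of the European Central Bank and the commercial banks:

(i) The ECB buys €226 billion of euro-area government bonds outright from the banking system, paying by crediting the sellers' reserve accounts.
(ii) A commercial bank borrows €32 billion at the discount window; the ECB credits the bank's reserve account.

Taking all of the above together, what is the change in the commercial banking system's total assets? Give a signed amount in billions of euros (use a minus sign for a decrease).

ECB balance sheet:
  Assets:      Securities +€226B, Loans to banks +€32B
  Liabilities: Bank reserves +€258B
Commercial banking system:
  Assets:      Reserves at CB +€258B, Securities −€226B
  Liabilities: Borrowings from CB +€32B
Change in total bank assets = +€32 billion.

+€32 billion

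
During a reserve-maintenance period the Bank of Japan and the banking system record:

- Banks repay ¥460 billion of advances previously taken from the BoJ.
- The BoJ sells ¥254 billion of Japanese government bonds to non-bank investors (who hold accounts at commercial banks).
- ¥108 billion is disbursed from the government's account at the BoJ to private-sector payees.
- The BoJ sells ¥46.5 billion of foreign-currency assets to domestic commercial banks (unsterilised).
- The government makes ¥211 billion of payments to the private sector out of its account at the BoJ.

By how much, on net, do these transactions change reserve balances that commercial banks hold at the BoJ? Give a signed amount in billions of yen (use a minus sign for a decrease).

Discount-window repayment ¥460 billion: repayment is debited from reserves → −¥460B.
Asset sale (to non-banks) ¥254 billion: the non-bank buyers' banks settle from reserves → −¥254B.
Government spending ¥108 billion: government payments flow into bank reserve accounts → +¥108B.
FX sale ¥46.5 billion: the buying banks pay out of their reserve balances → −¥46.5B.
Government spending ¥211 billion: government payments flow into bank reserve accounts → +¥211B.
Net: −460 − 254 + 108 − 46.5 + 211 = -¥441.5 billion.

-¥441.5 billion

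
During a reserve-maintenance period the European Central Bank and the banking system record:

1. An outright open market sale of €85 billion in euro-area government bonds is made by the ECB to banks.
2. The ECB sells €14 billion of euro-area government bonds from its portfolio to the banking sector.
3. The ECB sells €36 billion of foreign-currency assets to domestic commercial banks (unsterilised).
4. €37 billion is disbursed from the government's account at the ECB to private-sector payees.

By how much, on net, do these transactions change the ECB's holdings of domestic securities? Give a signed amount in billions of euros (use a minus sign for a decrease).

-€99 billion

ECB balance sheet:
  Assets:      Securities −€99B, Foreign assets −€36B
  Liabilities: Bank reserves −€98B, Government deposits −€37B
So the change in the ECB's holdings of domestic securities is -€99 billion.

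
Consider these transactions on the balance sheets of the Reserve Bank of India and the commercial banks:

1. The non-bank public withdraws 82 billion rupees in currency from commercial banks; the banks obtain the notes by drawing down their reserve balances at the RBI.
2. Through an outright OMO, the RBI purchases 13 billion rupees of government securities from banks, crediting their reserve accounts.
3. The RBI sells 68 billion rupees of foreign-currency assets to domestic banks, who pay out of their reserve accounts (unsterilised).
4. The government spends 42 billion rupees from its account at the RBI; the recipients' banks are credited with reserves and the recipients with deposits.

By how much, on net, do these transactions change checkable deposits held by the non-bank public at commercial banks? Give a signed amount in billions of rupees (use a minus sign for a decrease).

Currency withdrawal 82 billion rupees: non-bank counterparties' bank balances fall → −82B.
OMO purchase (from banks) 13 billion rupees: the counterparty is a bank, so public deposits are unchanged → 0.
FX sale 68 billion rupees: the counterparty is a bank, so public deposits are unchanged → 0.
Government spending 42 billion rupees: non-bank counterparties' bank balances rise → +42B.
Net: −82 + 0 + 0 + 42 = -40 billion.

-40 billion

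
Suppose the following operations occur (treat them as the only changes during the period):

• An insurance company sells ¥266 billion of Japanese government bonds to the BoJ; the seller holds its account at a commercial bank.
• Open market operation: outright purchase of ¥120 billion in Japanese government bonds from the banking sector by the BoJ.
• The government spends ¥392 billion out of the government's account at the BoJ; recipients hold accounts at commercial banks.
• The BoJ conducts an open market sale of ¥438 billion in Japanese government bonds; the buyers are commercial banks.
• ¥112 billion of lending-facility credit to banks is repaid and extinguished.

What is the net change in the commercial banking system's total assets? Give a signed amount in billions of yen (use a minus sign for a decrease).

Asset purchase (from non-banks) ¥266 billion: bank balance sheets expand → +¥266B.
OMO purchase (from banks) ¥120 billion: just an asset swap on bank balance sheets → 0.
Government spending ¥392 billion: bank balance sheets expand → +¥392B.
OMO sale (to banks) ¥438 billion: just an asset swap on bank balance sheets → 0.
Discount-window repayment ¥112 billion: bank balance sheets shrink → −¥112B.
Net: 266 + 0 + 392 + 0 − 112 = +¥546 billion.

+¥546 billion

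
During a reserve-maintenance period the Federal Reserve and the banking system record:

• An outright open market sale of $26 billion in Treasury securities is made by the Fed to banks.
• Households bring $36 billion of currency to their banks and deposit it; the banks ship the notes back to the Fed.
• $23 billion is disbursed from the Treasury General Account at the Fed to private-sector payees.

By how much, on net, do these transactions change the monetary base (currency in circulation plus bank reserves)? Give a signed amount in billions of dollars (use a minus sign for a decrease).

OMO sale (to banks) $26 billion: Fed balance sheet contracts → −$26B.
Currency deposit $36 billion: just a shift between currency and reserves — both are base money → 0.
Government spending $23 billion: a non-base liability converts back to reserves → +$23B.
Net: −26 + 0 + 23 = -$3 billion.

-$3 billion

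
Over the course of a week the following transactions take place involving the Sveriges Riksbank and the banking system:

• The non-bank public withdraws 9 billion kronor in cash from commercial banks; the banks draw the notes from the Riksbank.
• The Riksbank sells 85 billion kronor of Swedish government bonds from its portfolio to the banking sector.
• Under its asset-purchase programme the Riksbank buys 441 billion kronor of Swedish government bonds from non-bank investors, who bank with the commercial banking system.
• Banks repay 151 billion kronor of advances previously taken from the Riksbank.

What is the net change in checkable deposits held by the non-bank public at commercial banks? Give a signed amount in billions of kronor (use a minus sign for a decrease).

Riksbank balance sheet:
  Assets:      Securities +356B, Loans to banks −151B
  Liabilities: Bank reserves +196B, Currency in circulation +9B
Commercial banking system:
  Assets:      Reserves at CB +196B, Securities +85B
  Liabilities: Checkable deposits +432B, Borrowings from CB −151B
So the change in checkable deposits held by the non-bank public at commercial banks is +432 billion.

+432 billion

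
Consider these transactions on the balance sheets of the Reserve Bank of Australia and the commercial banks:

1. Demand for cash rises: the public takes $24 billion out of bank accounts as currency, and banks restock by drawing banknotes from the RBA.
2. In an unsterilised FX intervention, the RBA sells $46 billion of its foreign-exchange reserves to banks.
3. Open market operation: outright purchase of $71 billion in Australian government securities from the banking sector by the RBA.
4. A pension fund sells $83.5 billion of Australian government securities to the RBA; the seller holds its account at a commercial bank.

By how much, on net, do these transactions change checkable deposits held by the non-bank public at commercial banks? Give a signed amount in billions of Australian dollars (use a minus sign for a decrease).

RBA balance sheet:
  Assets:      Securities +$154.5B, Foreign assets −$46B
  Liabilities: Bank reserves +$84.5B, Currency in circulation +$24B
Commercial banking system:
  Assets:      Reserves at CB +$84.5B, Securities −$71B, Foreign assets +$46B
  Liabilities: Checkable deposits +$59.5B
So the change in checkable deposits held by the non-bank public at commercial banks is +$59.5 billion.

+$59.5 billion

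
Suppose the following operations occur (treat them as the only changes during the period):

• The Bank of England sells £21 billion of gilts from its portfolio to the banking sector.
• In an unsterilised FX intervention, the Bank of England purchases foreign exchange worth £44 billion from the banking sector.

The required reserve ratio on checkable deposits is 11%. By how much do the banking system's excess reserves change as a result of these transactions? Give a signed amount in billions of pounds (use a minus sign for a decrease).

+£23 billion

OMO sale (to banks) £21 billion: reserves −£21B, deposits 0.
FX purchase £44 billion: reserves +£44B, deposits 0.
Totals: Δreserves = +£23B, Δdeposits = 0.
Δrequired reserves = 11% × 0 = 0.
Δexcess reserves = Δreserves − Δrequired = +£23B − (0) = +£23 billion.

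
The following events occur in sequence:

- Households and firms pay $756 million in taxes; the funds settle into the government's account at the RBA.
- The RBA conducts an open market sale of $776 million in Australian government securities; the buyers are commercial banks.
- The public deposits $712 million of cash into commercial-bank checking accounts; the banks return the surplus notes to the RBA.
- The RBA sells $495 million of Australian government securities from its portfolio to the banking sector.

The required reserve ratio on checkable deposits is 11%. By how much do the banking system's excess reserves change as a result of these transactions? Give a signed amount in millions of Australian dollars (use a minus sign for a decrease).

-$1310.16 million

Government account inflow $756 million: reserves −$756M, deposits −$756M.
OMO sale (to banks) $776 million: reserves −$776M, deposits 0.
Currency deposit $712 million: reserves +$712M, deposits +$712M.
OMO sale (to banks) $495 million: reserves −$495M, deposits 0.
Totals: Δreserves = −$1315M, Δdeposits = −$44M.
Δrequired reserves = 11% × −$44M = −$4.84M.
Δexcess reserves = Δreserves − Δrequired = −$1315M − (−$4.84M) = -$1310.16 million.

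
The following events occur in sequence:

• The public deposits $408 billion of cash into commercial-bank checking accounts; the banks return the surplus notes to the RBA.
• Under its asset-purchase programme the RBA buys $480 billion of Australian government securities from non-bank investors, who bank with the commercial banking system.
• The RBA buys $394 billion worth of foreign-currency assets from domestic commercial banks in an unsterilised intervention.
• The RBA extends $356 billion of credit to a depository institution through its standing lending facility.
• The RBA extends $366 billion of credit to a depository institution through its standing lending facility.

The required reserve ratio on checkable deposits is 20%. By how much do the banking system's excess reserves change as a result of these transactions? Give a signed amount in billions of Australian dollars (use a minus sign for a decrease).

+$1826.4 billion

Currency deposit $408 billion: reserves +$408B, deposits +$408B.
Asset purchase (from non-banks) $480 billion: reserves +$480B, deposits +$480B.
FX purchase $394 billion: reserves +$394B, deposits 0.
Discount-window loan $356 billion: reserves +$356B, deposits 0.
Discount-window loan $366 billion: reserves +$366B, deposits 0.
Totals: Δreserves = +$2004B, Δdeposits = +$888B.
Δrequired reserves = 20% × +$888B = +$177.6B.
Δexcess reserves = Δreserves − Δrequired = +$2004B − (+$177.6B) = +$1826.4 billion.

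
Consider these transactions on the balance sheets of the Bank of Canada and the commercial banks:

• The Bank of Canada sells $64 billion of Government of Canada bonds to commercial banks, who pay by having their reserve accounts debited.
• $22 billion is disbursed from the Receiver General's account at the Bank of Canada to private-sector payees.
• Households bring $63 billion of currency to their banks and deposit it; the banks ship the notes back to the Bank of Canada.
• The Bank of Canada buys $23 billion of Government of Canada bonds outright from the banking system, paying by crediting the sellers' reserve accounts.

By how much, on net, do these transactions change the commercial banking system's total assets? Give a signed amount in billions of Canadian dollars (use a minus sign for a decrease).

+$85 billion

OMO sale (to banks) $64 billion: just an asset swap on bank balance sheets → 0.
Government spending $22 billion: bank balance sheets expand → +$22B.
Currency deposit $63 billion: bank balance sheets expand → +$63B.
OMO purchase (from banks) $23 billion: just an asset swap on bank balance sheets → 0.
Net: 0 + 22 + 63 + 0 = +$85 billion.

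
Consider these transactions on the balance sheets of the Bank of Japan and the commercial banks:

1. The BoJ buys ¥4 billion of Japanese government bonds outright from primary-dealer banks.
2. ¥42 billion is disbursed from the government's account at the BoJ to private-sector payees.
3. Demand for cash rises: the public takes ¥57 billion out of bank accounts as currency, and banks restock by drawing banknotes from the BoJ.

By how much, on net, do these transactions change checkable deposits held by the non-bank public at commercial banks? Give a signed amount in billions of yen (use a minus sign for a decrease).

OMO purchase (from banks) ¥4 billion: the counterparty is a bank, so public deposits are unchanged → 0.
Government spending ¥42 billion: non-bank counterparties' bank balances rise → +¥42B.
Currency withdrawal ¥57 billion: non-bank counterparties' bank balances fall → −¥57B.
Net: 0 + 42 − 57 = -¥15 billion.

-¥15 billion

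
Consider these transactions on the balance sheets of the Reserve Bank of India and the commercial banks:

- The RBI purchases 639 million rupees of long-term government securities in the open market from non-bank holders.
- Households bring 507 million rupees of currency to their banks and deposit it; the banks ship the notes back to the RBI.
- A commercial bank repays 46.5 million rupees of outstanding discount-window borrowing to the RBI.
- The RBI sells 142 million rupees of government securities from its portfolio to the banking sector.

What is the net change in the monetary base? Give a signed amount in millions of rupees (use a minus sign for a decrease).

RBI balance sheet:
  Assets:      Securities +497M, Loans to banks −46.5M
  Liabilities: Bank reserves +957.5M, Currency in circulation −507M
Commercial banking system:
  Assets:      Reserves at CB +957.5M, Securities +142M
  Liabilities: Checkable deposits +1146M, Borrowings from CB −46.5M
Monetary base = currency + reserves: −507M + (+957.5M) = +450.5 million.

+450.5 million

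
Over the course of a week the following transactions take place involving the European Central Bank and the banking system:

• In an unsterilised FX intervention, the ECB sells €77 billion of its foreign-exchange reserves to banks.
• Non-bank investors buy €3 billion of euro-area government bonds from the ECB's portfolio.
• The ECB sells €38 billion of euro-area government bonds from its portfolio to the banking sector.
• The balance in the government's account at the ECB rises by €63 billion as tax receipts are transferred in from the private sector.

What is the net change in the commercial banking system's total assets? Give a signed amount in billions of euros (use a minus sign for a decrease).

ECB balance sheet:
  Assets:      Securities −€41B, Foreign assets −€77B
  Liabilities: Bank reserves −€181B, Government deposits +€63B
Commercial banking system:
  Assets:      Reserves at CB −€181B, Securities +€38B, Foreign assets +€77B
  Liabilities: Checkable deposits −€66B
Change in total bank assets = -€66 billion.

-€66 billion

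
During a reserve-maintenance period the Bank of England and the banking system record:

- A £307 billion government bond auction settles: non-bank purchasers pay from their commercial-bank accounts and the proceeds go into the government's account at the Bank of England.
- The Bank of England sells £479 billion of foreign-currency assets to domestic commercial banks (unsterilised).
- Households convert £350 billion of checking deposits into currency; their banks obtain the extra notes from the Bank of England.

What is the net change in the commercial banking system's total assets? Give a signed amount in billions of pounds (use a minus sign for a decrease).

Bank of England balance sheet:
  Assets:      Foreign assets −£479B
  Liabilities: Bank reserves −£1136B, Currency in circulation +£350B, Government deposits +£307B
Commercial banking system:
  Assets:      Reserves at CB −£1136B, Foreign assets +£479B
  Liabilities: Checkable deposits −£657B
Change in total bank assets = -£657 billion.

-£657 billion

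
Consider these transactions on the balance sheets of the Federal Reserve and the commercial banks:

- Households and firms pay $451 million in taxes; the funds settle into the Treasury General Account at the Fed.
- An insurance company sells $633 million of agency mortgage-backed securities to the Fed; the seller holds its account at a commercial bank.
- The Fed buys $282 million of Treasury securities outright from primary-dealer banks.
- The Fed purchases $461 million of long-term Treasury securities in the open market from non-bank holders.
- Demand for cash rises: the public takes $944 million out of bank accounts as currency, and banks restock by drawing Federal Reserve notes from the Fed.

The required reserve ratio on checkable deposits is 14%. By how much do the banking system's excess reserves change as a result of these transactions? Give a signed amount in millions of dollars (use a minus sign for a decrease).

Government account inflow $451 million: reserves −$451M, deposits −$451M.
Asset purchase (from non-banks) $633 million: reserves +$633M, deposits +$633M.
OMO purchase (from banks) $282 million: reserves +$282M, deposits 0.
Asset purchase (from non-banks) $461 million: reserves +$461M, deposits +$461M.
Currency withdrawal $944 million: reserves −$944M, deposits −$944M.
Totals: Δreserves = −$19M, Δdeposits = −$301M.
Δrequired reserves = 14% × −$301M = −$42.14M.
Δexcess reserves = Δreserves − Δrequired = −$19M − (−$42.14M) = +$23.14 million.

+$23.14 million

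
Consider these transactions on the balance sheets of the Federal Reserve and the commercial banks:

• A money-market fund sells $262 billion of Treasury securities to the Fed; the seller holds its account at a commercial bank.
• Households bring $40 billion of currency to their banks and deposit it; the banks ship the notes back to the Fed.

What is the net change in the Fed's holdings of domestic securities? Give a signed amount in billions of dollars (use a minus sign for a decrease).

+$262 billion

Fed balance sheet:
  Assets:      Securities +$262B
  Liabilities: Bank reserves +$302B, Currency in circulation −$40B
So the change in the Fed's holdings of domestic securities is +$262 billion.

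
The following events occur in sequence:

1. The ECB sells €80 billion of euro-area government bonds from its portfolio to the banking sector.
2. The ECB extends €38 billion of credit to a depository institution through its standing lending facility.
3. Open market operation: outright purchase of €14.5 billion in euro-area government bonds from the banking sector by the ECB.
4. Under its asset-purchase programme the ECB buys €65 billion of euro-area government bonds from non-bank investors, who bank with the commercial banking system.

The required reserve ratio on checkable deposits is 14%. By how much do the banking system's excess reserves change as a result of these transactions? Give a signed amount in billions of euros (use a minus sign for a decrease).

+€28.4 billion

OMO sale (to banks) €80 billion: reserves −€80B, deposits 0.
Discount-window loan €38 billion: reserves +€38B, deposits 0.
OMO purchase (from banks) €14.5 billion: reserves +€14.5B, deposits 0.
Asset purchase (from non-banks) €65 billion: reserves +€65B, deposits +€65B.
Totals: Δreserves = +€37.5B, Δdeposits = +€65B.
Δrequired reserves = 14% × +€65B = +€9.1B.
Δexcess reserves = Δreserves − Δrequired = +€37.5B − (+€9.1B) = +€28.4 billion.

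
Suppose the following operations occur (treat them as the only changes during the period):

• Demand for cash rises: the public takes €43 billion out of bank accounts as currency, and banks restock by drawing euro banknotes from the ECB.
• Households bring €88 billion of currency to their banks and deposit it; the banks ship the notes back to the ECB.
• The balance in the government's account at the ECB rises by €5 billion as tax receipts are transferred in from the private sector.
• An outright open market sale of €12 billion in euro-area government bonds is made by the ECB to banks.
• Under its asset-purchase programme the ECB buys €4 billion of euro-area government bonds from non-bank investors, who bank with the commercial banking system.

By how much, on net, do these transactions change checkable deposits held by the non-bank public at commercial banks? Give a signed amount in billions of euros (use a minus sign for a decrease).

+€44 billion

Currency withdrawal €43 billion: non-bank counterparties' bank balances fall → −€43B.
Currency deposit €88 billion: non-bank counterparties' bank balances rise → +€88B.
Government account inflow €5 billion: non-bank counterparties' bank balances fall → −€5B.
OMO sale (to banks) €12 billion: the counterparty is a bank, so public deposits are unchanged → 0.
Asset purchase (from non-banks) €4 billion: non-bank counterparties' bank balances rise → +€4B.
Net: −43 + 88 − 5 + 0 + 4 = +€44 billion.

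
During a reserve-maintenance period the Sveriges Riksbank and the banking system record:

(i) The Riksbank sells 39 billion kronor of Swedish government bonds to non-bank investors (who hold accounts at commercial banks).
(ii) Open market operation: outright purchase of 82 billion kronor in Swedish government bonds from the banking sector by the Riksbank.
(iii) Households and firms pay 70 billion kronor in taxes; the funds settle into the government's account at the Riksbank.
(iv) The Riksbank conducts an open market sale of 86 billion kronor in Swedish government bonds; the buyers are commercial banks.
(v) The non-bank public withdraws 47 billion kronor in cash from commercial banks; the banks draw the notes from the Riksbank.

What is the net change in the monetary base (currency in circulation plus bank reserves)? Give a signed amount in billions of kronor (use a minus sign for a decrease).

Riksbank balance sheet:
  Assets:      Securities −43B
  Liabilities: Bank reserves −160B, Currency in circulation +47B, Government deposits +70B
Monetary base = currency + reserves: +47B + (−160B) = -113 billion.

-113 billion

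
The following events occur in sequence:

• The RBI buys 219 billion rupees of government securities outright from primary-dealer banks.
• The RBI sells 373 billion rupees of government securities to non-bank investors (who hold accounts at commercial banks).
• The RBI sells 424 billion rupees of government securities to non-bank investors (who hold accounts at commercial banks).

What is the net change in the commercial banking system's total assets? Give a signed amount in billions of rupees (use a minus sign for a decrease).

-797 billion

OMO purchase (from banks) 219 billion rupees: just an asset swap on bank balance sheets → 0.
Asset sale (to non-banks) 373 billion rupees: bank balance sheets shrink → −373B.
Asset sale (to non-banks) 424 billion rupees: bank balance sheets shrink → −424B.
Net: 0 − 373 − 424 = -797 billion.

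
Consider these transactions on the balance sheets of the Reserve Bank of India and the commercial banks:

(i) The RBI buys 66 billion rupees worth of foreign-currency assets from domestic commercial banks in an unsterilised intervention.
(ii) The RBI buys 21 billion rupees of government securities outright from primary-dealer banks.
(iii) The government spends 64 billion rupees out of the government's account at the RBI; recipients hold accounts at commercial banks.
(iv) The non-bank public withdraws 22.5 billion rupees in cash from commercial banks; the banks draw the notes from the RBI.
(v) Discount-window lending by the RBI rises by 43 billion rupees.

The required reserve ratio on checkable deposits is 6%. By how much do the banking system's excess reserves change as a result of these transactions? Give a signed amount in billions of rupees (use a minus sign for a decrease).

FX purchase 66 billion rupees: reserves +66B, deposits 0.
OMO purchase (from banks) 21 billion rupees: reserves +21B, deposits 0.
Government spending 64 billion rupees: reserves +64B, deposits +64B.
Currency withdrawal 22.5 billion rupees: reserves −22.5B, deposits −22.5B.
Discount-window loan 43 billion rupees: reserves +43B, deposits 0.
Totals: Δreserves = +171.5B, Δdeposits = +41.5B.
Δrequired reserves = 6% × +41.5B = +2.49B.
Δexcess reserves = Δreserves − Δrequired = +171.5B − (+2.49B) = +169.01 billion.

+169.01 billion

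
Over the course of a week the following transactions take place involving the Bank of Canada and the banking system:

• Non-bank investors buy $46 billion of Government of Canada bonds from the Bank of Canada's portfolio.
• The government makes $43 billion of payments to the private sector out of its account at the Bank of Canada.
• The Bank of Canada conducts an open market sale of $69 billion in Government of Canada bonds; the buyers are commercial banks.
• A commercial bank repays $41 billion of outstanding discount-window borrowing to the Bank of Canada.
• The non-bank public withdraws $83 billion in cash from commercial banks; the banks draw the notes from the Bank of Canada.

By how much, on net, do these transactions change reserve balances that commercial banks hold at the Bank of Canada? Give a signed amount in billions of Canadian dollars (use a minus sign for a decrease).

-$196 billion

Asset sale (to non-banks) $46 billion: the non-bank buyers' banks settle from reserves → −$46B.
Government spending $43 billion: government payments flow into bank reserve accounts → +$43B.
OMO sale (to banks) $69 billion: the buying banks pay out of their reserve balances → −$69B.
Discount-window repayment $41 billion: repayment is debited from reserves → −$41B.
Currency withdrawal $83 billion: banks swap reserves for currency → −$83B.
Net: −46 + 43 − 69 − 41 − 83 = -$196 billion.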